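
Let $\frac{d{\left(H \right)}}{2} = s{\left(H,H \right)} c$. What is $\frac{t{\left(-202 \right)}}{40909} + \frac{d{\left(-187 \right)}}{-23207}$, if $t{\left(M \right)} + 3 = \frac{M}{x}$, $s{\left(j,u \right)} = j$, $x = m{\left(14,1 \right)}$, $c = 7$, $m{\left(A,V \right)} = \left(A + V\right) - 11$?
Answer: $\frac{211716375}{1898750326} \approx 0.1115$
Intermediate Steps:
$m{\left(A,V \right)} = -11 + A + V$
$x = 4$ ($x = -11 + 14 + 1 = 4$)
$d{\left(H \right)} = 14 H$ ($d{\left(H \right)} = 2 H 7 = 2 \cdot 7 H = 14 H$)
$t{\left(M \right)} = -3 + \frac{M}{4}$
$\frac{t{\left(-202 \right)}}{40909} + \frac{d{\left(-187 \right)}}{-23207} = \frac{-3 + \frac{1}{4} \left(-202\right)}{40909} + \frac{14 \left(-187\right)}{-23207} = \left(-3 - \frac{101}{2}\right) \frac{1}{40909} - - \frac{2618}{23207} = \left(- \frac{107}{2}\right) \frac{1}{40909} + \frac{2618}{23207} = - \frac{107}{81818} + \frac{2618}{23207} = \frac{211716375}{1898750326}$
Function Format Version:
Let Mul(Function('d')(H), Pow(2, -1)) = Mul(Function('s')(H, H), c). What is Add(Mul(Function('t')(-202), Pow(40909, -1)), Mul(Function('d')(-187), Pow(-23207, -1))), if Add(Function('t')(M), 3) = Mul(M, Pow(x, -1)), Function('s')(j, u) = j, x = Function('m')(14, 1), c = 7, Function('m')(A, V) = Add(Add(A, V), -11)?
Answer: Rational(211716375, 1898750326) ≈ 0.11150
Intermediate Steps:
Function('m')(A, V) = Add(-11, A, V)
x = 4 (x = Add(-11, 14, 1) = 4)
Function('d')(H) = Mul(14, H) (Function('d')(H) = Mul(2, Mul(H, 7)) = Mul(2, Mul(7, H)) = Mul(14, H))
Function('t')(M) = Add(-3, Mul(Rational(1, 4), M)) (Function('t')(M) = Add(-3, Mul(M, Pow(4, -1))) = Add(-3, Mul(M, Rational(1, 4))) = Add(-3, Mul(Rational(1, 4), M)))
Add(Mul(Function('t')(-202), Pow(40909, -1)), Mul(Function('d')(-187), Pow(-23207, -1))) = Add(Mul(Add(-3, Mul(Rational(1, 4), -202)), Pow(40909, -1)), Mul(Mul(14, -187), Pow(-23207, -1))) = Add(Mul(Add(-3, Rational(-101, 2)), Rational(1, 40909)), Mul(-2618, Rational(-1, 23207))) = Add(Mul(Rational(-107, 2), Rational(1, 40909)), Rational(2618, 23207)) = Add(Rational(-107, 81818), Rational(2618, 23207)) = Rational(211716375, 1898750326)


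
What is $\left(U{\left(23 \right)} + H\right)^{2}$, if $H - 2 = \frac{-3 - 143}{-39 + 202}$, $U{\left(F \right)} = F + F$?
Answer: $\frac{58951684}{26569} \approx 2218.8$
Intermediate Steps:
$U{\left(F \right)} = 2 F$
$H = \frac{180}{163}$ ($H = 2 + \frac{-3 - 143}{-39 + 202} = 2 - \frac{146}{163} = \frac{180}{163} \approx 1.1043$)
$\left(U{\left(23 \right)} + H\right)^{2} = \left(2 \cdot 23 + \frac{180}{163}\right)^{2} = \left(46 + \frac{180}{163}\right)^{2} = \left(\frac{7678}{163}\right)^{2} = \frac{58951684}{26569}$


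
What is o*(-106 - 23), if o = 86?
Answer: -11094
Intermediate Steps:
o*(-106 - 23) = 86*(-106 - 23) = 86*(-129) = -11094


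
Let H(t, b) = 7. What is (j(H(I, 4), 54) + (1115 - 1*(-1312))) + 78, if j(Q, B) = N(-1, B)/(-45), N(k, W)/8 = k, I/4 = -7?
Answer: 112733/45 ≈ 2505.2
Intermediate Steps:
I = -28 (I = 4*(-7) = -28)
N(k, W) = 8*k
j(Q, B) = 8/45 (j(Q, B) = (8*(-1))/(-45) = -8*(-1/45) = 8/45)
(j(H(I, 4), 54) + (1115 - 1*(-1312))) + 78 = (8/45 + (1115 - 1*(-1312))) + 78 = (8/45 + (1115 + 1312)) + 78 = (8/45 + 2427) + 78 = 109223/45 + 78 = 112733/45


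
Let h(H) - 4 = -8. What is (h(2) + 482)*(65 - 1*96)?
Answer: -14818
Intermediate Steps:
h(H) = -4 (h(H) = 4 - 8 = -4)
(h(2) + 482)*(65 - 1*96) = (-4 + 482)*(65 - 1*96) = 478*(65 - 96) = 478*(-31) = -14818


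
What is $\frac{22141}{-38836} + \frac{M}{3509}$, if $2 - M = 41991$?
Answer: $- \frac{244053939}{19467932} \approx -12.536$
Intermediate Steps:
$M = -41989$ ($M = 2 - 41991 = -41989$)
$\frac{22141}{-38836} + \frac{M}{3509} = \frac{22141}{-38836} - \frac{41989}{3509} = 22141 \left(- \frac{1}{38836}\right) - \frac{41989}{3509} = - \frac{3163}{5548} - \frac{41989}{3509} = - \frac{244053939}{19467932}$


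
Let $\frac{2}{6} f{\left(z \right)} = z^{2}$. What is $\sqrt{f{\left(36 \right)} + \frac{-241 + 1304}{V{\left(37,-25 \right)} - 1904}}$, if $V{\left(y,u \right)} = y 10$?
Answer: $\frac{\sqrt{9147439886}}{1534} \approx 62.348$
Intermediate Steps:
$V{\left(y,u \right)} = 10 y$
$f{\left(z \right)} = 3 z^{2}$
$\sqrt{f{\left(36 \right)} + \frac{-241 + 1304}{V{\left(37,-25 \right)} - 1904}} = \sqrt{3 \cdot 36^{2} + \frac{-241 + 1304}{10 \cdot 37 - 1904}} = \sqrt{3 \cdot 1296 + \frac{1063}{370 - 1904}} = \sqrt{3888 + \frac{1063}{-1534}} = \sqrt{3888 + 1063 \left(- \frac{1}{1534}\right)} = \sqrt{3888 - \frac{1063}{1534}} = \sqrt{\frac{5963129}{1534}} = \frac{\sqrt{9147439886}}{1534}$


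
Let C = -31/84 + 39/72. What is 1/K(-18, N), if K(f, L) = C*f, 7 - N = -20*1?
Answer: -28/87 ≈ -0.32184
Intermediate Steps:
C = 29/168 (C = -31*1/84 + 39*(1/72) = -31/84 + 13/24 = 29/168 ≈ 0.17262)
N = 27 (N = 7 - (-20) = 7 - 1*(-20) = 7 + 20 = 27)
K(f, L) = 29*f/168
1/K(-18, N) = 1/((29/168)*(-18)) = 1/(-87/28) = -28/87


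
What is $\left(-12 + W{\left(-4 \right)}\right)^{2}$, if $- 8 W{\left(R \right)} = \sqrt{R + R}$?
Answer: $\frac{\left(48 + i \sqrt{2}\right)^{2}}{16} \approx 143.88 + 8.4853 i$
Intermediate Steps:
$W{\left(R \right)} = - \frac{\sqrt{2} \sqrt{R}}{8}$ ($W{\left(R \right)} = - \frac{\sqrt{R + R}}{8} = - \frac{\sqrt{2 R}}{8} = - \frac{\sqrt{2} \sqrt{R}}{8}$)
$\left(-12 + W{\left(-4 \right)}\right)^{2} = \left(-12 - \frac{\sqrt{2} \sqrt{-4}}{8}\right)^{2} = \left(-12 - \frac{\sqrt{2} \cdot 2 i}{8}\right)^{2} = \left(-12 - \frac{i \sqrt{2}}{4}\right)^{2}$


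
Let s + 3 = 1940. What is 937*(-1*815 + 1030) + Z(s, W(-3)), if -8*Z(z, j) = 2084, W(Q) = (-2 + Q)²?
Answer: 402389/2 ≈ 2.0119e+5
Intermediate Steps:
s = 1937 (s = -3 + 1940 = 1937)
Z(z, j) = -521/2 (Z(z, j) = -⅛*2084 = -521/2)
937*(-1*815 + 1030) + Z(s, W(-3)) = 937*(-1*815 + 1030) - 521/2 = 937*(-815 + 1030) - 521/2 = 937*215 - 521/2 = 201455 - 521/2 = 402389/2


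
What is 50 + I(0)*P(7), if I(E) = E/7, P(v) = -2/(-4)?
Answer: 50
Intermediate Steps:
P(v) = ½ (P(v) = -2*(-¼) = ½)
I(E) = E/7 (I(E) = E*(⅐) = E/7)
50 + I(0)*P(7) = 50 + ((⅐)*0)*(½) = 50 + 0*(½) = 50 + 0 = 50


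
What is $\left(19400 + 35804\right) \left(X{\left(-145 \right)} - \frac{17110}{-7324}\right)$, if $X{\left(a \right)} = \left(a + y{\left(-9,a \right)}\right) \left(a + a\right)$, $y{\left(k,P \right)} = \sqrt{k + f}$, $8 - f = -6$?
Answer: $\frac{4250588069310}{1831} - 16009160 \sqrt{5} \approx 2.2857 \cdot 10^{9}$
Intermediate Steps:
$f = 14$ ($f = 8 - -6 = 8 + 6 = 14$)
$y{\left(k,P \right)} = \sqrt{14 + k}$ ($y{\left(k,P \right)} = \sqrt{k + 14} = \sqrt{14 + k}$)
$X{\left(a \right)} = 2 a \left(a + \sqrt{5}\right)$ ($X{\left(a \right)} = \left(a + \sqrt{14 - 9}\right) \left(a + a\right) = \left(a + \sqrt{5}\right) 2 a = 2 a \left(a + \sqrt{5}\right)$)
$\left(19400 + 35804\right) \left(X{\left(-145 \right)} - \frac{17110}{-7324}\right) = \left(19400 + 35804\right) \left(2 \left(-145\right) \left(-145 + \sqrt{5}\right) - \frac{17110}{-7324}\right) = 55204 \left(\left(42050 - 290 \sqrt{5}\right) - - \frac{8555}{3662}\right) = 55204 \left(\left(42050 - 290 \sqrt{5}\right) + \frac{8555}{3662}\right) = 55204 \left(\frac{153995655}{3662} - 290 \sqrt{5}\right) = \frac{4250588069310}{1831} - 16009160 \sqrt{5}$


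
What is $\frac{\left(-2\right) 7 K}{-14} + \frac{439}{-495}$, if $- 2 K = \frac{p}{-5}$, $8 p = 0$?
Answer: $- \frac{439}{495} \approx -0.88687$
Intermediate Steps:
$p = 0$ ($p = \frac{1}{8} \cdot 0 = 0$)
$K = 0$ ($K = - \frac{0 \frac{1}{-5}}{2} = - \frac{0 \left(- \frac{1}{5}\right)}{2} = \left(- \frac{1}{2}\right) 0 = 0$)
$\frac{\left(-2\right) 7 K}{-14} + \frac{439}{-495} = \frac{\left(-2\right) 7 \cdot 0}{-14} + \frac{439}{-495} = \left(-14\right) 0 \left(- \frac{1}{14}\right) + 439 \left(- \frac{1}{495}\right) = 0 \left(- \frac{1}{14}\right) - \frac{439}{495} = 0 - \frac{439}{495} = - \frac{439}{495}$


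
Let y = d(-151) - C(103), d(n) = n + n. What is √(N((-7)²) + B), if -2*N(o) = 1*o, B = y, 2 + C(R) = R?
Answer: 3*I*√190/2 ≈ 20.676*I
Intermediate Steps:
C(R) = -2 + R
d(n) = 2*n
y = -403 (y = 2*(-151) - (-2 + 103) = -302 - 1*101 = -302 - 101 = -403)
B = -403
N(o) = -o/2
√(N((-7)²) + B) = √(-½*(-7)² - 403) = √(-½*49 - 403) = √(-49/2 - 403) = √(-855/2) = 3*I*√190/2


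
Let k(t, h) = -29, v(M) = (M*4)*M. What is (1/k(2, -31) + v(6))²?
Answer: 17430625/841 ≈ 20726.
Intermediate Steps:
v(M) = 4*M² (v(M) = (4*M)*M = 4*M²)
(1/k(2, -31) + v(6))² = (1/(-29) + 4*6²)² = (-1/29 + 4*36)² = (-1/29 + 144)² = (4175/29)² = 17430625/841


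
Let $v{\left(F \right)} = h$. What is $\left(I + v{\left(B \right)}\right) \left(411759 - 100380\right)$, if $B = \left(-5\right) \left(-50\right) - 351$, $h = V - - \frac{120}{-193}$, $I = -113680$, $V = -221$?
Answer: $- \frac{6845048604927}{193} \approx -3.5467 \cdot 10^{10}$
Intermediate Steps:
$h = - \frac{42773}{193}$ ($h = -221 - - \frac{120}{-193} = -221 - \left(-120\right) \left(- \frac{1}{193}\right) = -221 - \frac{120}{193} = - \frac{42773}{193} \approx -221.62$)
$B = -101$ ($B = 250 - 351 = -101$)
$v{\left(F \right)} = - \frac{42773}{193}$
$\left(I + v{\left(B \right)}\right) \left(411759 - 100380\right) = \left(-113680 - \frac{42773}{193}\right) \left(411759 - 100380\right) = \left(- \frac{21983013}{193}\right) 311379 = - \frac{6845048604927}{193}$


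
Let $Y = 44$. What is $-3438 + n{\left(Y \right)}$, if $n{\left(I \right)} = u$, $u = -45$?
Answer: $-3483$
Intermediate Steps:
$n{\left(I \right)} = -45$
$-3438 + n{\left(Y \right)} = -3438 - 45 = -3483$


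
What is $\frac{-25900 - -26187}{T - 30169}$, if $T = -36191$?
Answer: $- \frac{41}{9480} \approx -0.0043249$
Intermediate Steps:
$\frac{-25900 - -26187}{T - 30169} = \frac{-25900 - -26187}{-36191 - 30169} = \frac{-25900 + 26187}{-66360} = 287 \left(- \frac{1}{66360}\right) = - \frac{41}{9480}$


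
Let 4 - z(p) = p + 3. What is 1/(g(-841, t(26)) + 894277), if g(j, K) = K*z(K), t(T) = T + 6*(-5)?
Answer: 1/894257 ≈ 1.1182e-6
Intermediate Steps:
z(p) = 1 - p (z(p) = 4 - (p + 3) = 4 - (3 + p) = 4 + (-3 - p) = 1 - p)
t(T) = -30 + T (t(T) = T - 30 = -30 + T)
g(j, K) = K*(1 - K)
1/(g(-841, t(26)) + 894277) = 1/((-30 + 26)*(1 - (-30 + 26)) + 894277) = 1/(-4*(1 - 1*(-4)) + 894277) = 1/(-4*(1 + 4) + 894277) = 1/(-4*5 + 894277) = 1/(-20 + 894277) = 1/894257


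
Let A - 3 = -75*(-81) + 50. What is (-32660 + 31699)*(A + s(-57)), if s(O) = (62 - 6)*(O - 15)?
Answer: -2014256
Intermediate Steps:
s(O) = -840 + 56*O (s(O) = 56*(-15 + O) = -840 + 56*O)
A = 6128 (A = 3 + (-75*(-81) + 50) = 3 + (6075 + 50) = 3 + 6125 = 6128)
(-32660 + 31699)*(A + s(-57)) = (-32660 + 31699)*(6128 + (-840 + 56*(-57))) = -961*(6128 + (-840 - 3192)) = -961*(6128 - 4032) = -961*2096 = -2014256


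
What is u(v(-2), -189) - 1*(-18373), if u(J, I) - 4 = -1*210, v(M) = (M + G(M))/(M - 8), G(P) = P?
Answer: 18167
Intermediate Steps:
v(M) = 2*M/(-8 + M) (v(M) = (M + M)/(M - 8) = (2*M)/(-8 + M) = 2*M/(-8 + M))
u(J, I) = -206 (u(J, I) = 4 - 1*210 = 4 - 210 = -206)
u(v(-2), -189) - 1*(-18373) = -206 - 1*(-18373) = -206 + 18373 = 18167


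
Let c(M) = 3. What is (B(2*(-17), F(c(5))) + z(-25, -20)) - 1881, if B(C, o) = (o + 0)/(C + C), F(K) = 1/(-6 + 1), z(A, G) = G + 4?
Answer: -644979/340 ≈ -1897.0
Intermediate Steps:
z(A, G) = 4 + G
F(K) = -⅕ (F(K) = 1/(-5) = -⅕)
B(C, o) = o/(2*C) (B(C, o) = o/((2*C)) = o*(1/(2*C)) = o/(2*C))
(B(2*(-17), F(c(5))) + z(-25, -20)) - 1881 = ((½)*(-⅕)/(2*(-17)) + (4 - 20)) - 1881 = ((½)*(-⅕)/(-34) - 16) - 1881 = ((½)*(-⅕)*(-1/34) - 16) - 1881 = (1/340 - 16) - 1881 = -5439/340 - 1881 = -644979/340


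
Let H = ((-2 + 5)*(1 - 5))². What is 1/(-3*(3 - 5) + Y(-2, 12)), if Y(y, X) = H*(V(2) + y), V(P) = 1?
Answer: -1/138 ≈ -0.0072464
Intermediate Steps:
H = 144 (H = (3*(-4))² = (-12)² = 144)
Y(y, X) = 144 + 144*y (Y(y, X) = 144*(1 + y) = 144 + 144*y)
1/(-3*(3 - 5) + Y(-2, 12)) = 1/(-3*(3 - 5) + (144 + 144*(-2))) = 1/(-3*(-2) + (144 - 288)) = 1/(6 - 144) = 1/(-138) = -1/138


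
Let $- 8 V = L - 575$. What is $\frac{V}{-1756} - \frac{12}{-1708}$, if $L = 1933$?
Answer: $\frac{311005}{2999248} \approx 0.10369$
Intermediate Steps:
$V = - \frac{679}{4}$ ($V = - \frac{1933 - 575}{8} = \left(- \frac{1}{8}\right) 1358 = - \frac{679}{4} \approx -169.75$)
$\frac{V}{-1756} - \frac{12}{-1708} = - \frac{679}{4 \left(-1756\right)} - \frac{12}{-1708} = \left(- \frac{679}{4}\right) \left(- \frac{1}{1756}\right) - - \frac{3}{427} = \frac{679}{7024} + \frac{3}{427} = \frac{311005}{2999248}$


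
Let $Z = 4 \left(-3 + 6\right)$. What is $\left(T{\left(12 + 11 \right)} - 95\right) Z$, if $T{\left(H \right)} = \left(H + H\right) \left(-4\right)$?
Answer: $-3348$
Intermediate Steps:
$T{\left(H \right)} = - 8 H$ ($T{\left(H \right)} = 2 H \left(-4\right) = - 8 H$)
$Z = 12$ ($Z = 4 \cdot 3 = 12$)
$\left(T{\left(12 + 11 \right)} - 95\right) Z = \left(- 8 \left(12 + 11\right) - 95\right) 12 = \left(\left(-8\right) 23 - 95\right) 12 = \left(-184 - 95\right) 12 = \left(-279\right) 12 = -3348$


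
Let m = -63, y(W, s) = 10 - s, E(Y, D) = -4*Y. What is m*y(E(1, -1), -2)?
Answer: -756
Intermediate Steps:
m*y(E(1, -1), -2) = -63*(10 - 1*(-2)) = -63*(10 + 2) = -63*12 = -756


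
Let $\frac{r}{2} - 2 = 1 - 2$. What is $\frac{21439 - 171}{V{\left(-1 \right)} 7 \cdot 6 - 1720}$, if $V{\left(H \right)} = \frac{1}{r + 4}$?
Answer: $- \frac{21268}{1713} \approx -12.416$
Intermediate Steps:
$r = 2$ ($r = 4 + 2 \left(1 - 2\right) = 4 + 2 \left(-1\right) = 4 - 2 = 2$)
$V{\left(H \right)} = \frac{1}{6}$ ($V{\left(H \right)} = \frac{1}{2 + 4} = \frac{1}{6}$)
$\frac{21439 - 171}{V{\left(-1 \right)} 7 \cdot 6 - 1720} = \frac{21439 - 171}{\frac{1}{6} \cdot 7 \cdot 6 - 1720} = \frac{21268}{\frac{7}{6} \cdot 6 - 1720} = \frac{21268}{7 - 1720} = \frac{21268}{-1713} = 21268 \left(- \frac{1}{1713}\right) = - \frac{21268}{1713}$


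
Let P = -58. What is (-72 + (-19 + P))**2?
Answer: 22201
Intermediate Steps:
(-72 + (-19 + P))**2 = (-72 + (-19 - 58))**2 = (-72 - 77)**2 = (-149)**2 = 22201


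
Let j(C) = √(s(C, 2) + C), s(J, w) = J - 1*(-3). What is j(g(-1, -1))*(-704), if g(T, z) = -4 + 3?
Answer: -704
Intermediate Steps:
s(J, w) = 3 + J (s(J, w) = J + 3 = 3 + J)
g(T, z) = -1
j(C) = √(3 + 2*C) (j(C) = √((3 + C) + C) = √(3 + 2*C))
j(g(-1, -1))*(-704) = √(3 + 2*(-1))*(-704) = √(3 - 2)*(-704) = √1*(-704) = 1*(-704) = -704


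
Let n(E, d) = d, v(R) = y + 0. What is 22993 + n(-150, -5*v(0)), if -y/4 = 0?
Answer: 22993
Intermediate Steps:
y = 0 (y = -4*0 = 0)
v(R) = 0 (v(R) = 0 + 0 = 0)
22993 + n(-150, -5*v(0)) = 22993 - 5*0 = 22993 + 0 = 22993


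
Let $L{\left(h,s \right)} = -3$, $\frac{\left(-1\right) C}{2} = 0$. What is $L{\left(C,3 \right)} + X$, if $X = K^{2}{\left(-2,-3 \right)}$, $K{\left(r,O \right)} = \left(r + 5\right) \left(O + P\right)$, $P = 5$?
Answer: $33$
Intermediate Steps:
$C = 0$ ($C = \left(-2\right) 0 = 0$)
$K{\left(r,O \right)} = \left(5 + O\right) \left(5 + r\right)$ ($K{\left(r,O \right)} = \left(r + 5\right) \left(O + 5\right) = \left(5 + r\right) \left(5 + O\right) = \left(5 + O\right) \left(5 + r\right)$)
$X = 36$ ($X = \left(25 + 5 \left(-3\right) + 5 \left(-2\right) - -6\right)^{2} = \left(25 - 15 - 10 + 6\right)^{2} = 6^{2} = 36$)
$L{\left(C,3 \right)} + X = -3 + 36 = 33$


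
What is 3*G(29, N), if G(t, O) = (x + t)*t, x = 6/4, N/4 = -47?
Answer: 5307/2 ≈ 2653.5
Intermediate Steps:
N = -188 (N = 4*(-47) = -188)
x = 3/2 (x = 6*(¼) = 3/2 ≈ 1.5000)
G(t, O) = t*(3/2 + t) (G(t, O) = (3/2 + t)*t = t*(3/2 + t))
3*G(29, N) = 3*((½)*29*(3 + 2*29)) = 3*((½)*29*(3 + 58)) = 3*((½)*29*61) = 3*(1769/2) = 5307/2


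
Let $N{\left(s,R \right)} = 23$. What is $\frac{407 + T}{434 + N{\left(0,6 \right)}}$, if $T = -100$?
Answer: $\frac{307}{457} \approx 0.67177$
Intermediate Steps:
$\frac{407 + T}{434 + N{\left(0,6 \right)}} = \frac{407 - 100}{434 + 23} = \frac{307}{457}$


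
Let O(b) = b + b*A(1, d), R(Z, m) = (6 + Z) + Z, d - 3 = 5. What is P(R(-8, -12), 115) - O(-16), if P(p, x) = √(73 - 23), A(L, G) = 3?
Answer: 64 + 5*√2 ≈ 71.071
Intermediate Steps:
d = 8 (d = 3 + 5 = 8)
R(Z, m) = 6 + 2*Z
P(p, x) = 5*√2 (P(p, x) = √50 = 5*√2)
O(b) = 4*b (O(b) = b + b*3 = b + 3*b = 4*b)
P(R(-8, -12), 115) - O(-16) = 5*√2 - 4*(-16) = 5*√2 - 1*(-64) = 5*√2 + 64 = 64 + 5*√2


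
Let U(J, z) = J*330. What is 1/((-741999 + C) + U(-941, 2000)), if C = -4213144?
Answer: -1/5265673 ≈ -1.8991e-7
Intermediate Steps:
U(J, z) = 330*J
1/((-741999 + C) + U(-941, 2000)) = 1/((-741999 - 4213144) + 330*(-941)) = 1/(-4955143 - 310530) = 1/(-5265673) = -1/5265673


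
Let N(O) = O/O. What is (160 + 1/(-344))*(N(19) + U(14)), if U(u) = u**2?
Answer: 10842683/344 ≈ 31519.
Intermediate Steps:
N(O) = 1
(160 + 1/(-344))*(N(19) + U(14)) = (160 + 1/(-344))*(1 + 14**2) = (160 - 1/344)*(1 + 196) = (55039/344)*197 = 10842683/344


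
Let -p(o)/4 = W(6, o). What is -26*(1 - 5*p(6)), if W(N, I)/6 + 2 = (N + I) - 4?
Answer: -18746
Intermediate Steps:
W(N, I) = -36 + 6*I + 6*N (W(N, I) = -12 + 6*((N + I) - 4) = -12 + 6*((I + N) - 4) = -12 + 6*(-4 + I + N) = -12 + (-24 + 6*I + 6*N) = -36 + 6*I + 6*N)
p(o) = -24*o (p(o) = -4*(-36 + 6*o + 6*6) = -4*(-36 + 6*o + 36) = -24*o)
-26*(1 - 5*p(6)) = -26*(1 - (-120)*6) = -26*(1 - 5*(-144)) = -26*(1 + 720) = -26*721 = -18746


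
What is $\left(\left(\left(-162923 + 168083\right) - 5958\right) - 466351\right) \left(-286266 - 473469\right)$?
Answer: $354909445515$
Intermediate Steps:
$\left(\left(\left(-162923 + 168083\right) - 5958\right) - 466351\right) \left(-286266 - 473469\right) = \left(\left(5160 - 5958\right) - 466351\right) \left(-759735\right) = \left(-798 - 466351\right) \left(-759735\right) = \left(-467149\right) \left(-759735\right) = 354909445515$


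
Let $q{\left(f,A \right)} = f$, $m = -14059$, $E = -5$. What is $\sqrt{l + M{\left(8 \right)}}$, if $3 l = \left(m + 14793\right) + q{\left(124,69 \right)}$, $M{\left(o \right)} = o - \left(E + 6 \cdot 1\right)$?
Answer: $\sqrt{293} \approx 17.117$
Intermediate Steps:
$M{\left(o \right)} = -1 + o$ ($M{\left(o \right)} = o - \left(-5 + 6 \cdot 1\right) = o - \left(-5 + 6\right) = o - 1 = -1 + o$)
$l = 286$ ($l = \frac{\left(-14059 + 14793\right) + 124}{3} = \frac{734 + 124}{3} = \frac{1}{3} \cdot 858 = 286$)
$\sqrt{l + M{\left(8 \right)}} = \sqrt{286 + \left(-1 + 8\right)} = \sqrt{286 + 7} = \sqrt{293}$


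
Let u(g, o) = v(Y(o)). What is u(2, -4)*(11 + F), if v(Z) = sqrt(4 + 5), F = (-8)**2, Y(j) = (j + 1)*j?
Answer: 225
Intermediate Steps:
Y(j) = j*(1 + j) (Y(j) = (1 + j)*j = j*(1 + j))
F = 64
v(Z) = 3 (v(Z) = sqrt(9) = 3)
u(g, o) = 3
u(2, -4)*(11 + F) = 3*(11 + 64) = 3*75 = 225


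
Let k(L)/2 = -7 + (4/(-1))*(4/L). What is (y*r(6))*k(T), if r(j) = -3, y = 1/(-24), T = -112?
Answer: -12/7 ≈ -1.7143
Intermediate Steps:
y = -1/24 ≈ -0.041667
k(L) = -14 - 32/L (k(L) = 2*(-7 + (4/(-1))*(4/L)) = 2*(-7 + (4*(-1))*(4/L)) = 2*(-7 - 16/L) = -14 - 32/L)
(y*r(6))*k(T) = (-1/24*(-3))*(-14 - 32/(-112)) = (-14 - 32*(-1/112))/8 = (-14 + 2/7)/8 = (⅛)*(-96/7) = -12/7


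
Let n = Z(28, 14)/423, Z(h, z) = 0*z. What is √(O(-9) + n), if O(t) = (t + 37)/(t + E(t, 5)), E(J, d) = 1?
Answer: I*√14/2 ≈ 1.8708*I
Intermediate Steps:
Z(h, z) = 0
n = 0 (n = 0/423 = 0*(1/423) = 0)
O(t) = (37 + t)/(1 + t) (O(t) = (t + 37)/(t + 1) = (37 + t)/(1 + t))
√(O(-9) + n) = √((37 - 9)/(1 - 9) + 0) = √(28/(-8) + 0) = √(-⅛*28 + 0) = √(-7/2 + 0) = √(-7/2) = I*√14/2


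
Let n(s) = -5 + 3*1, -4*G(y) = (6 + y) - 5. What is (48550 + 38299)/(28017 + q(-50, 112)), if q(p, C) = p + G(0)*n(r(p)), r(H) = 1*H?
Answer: 173698/55935 ≈ 3.1054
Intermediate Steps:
G(y) = -1/4 - y/4 (G(y) = -((6 + y) - 5)/4 = -(1 + y)/4 = -1/4 - y/4)
r(H) = H
n(s) = -2 (n(s) = -5 + 3 = -2)
q(p, C) = 1/2 + p (q(p, C) = p + (-1/4 - 1/4*0)*(-2) = p + (-1/4 + 0)*(-2) = p - 1/4*(-2) = p + 1/2 = 1/2 + p)
(48550 + 38299)/(28017 + q(-50, 112)) = (48550 + 38299)/(28017 + (1/2 - 50)) = 86849/(28017 - 99/2) = 86849/(55935/2) = 86849*(2/55935) = 173698/55935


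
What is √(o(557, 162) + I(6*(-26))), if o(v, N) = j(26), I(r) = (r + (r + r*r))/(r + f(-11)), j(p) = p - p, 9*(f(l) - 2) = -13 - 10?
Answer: 6*I*√8462454/1409 ≈ 12.388*I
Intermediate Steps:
f(l) = -5/9 (f(l) = 2 + (-13 - 10)/9 = 2 + (⅑)*(-23) = 2 - 23/9 = -5/9)
j(p) = 0
I(r) = (r² + 2*r)/(-5/9 + r) (I(r) = (r + (r + r*r))/(r - 5/9) = (r + (r + r²))/(-5/9 + r) = (r² + 2*r)/(-5/9 + r))
o(v, N) = 0
√(o(557, 162) + I(6*(-26))) = √(0 + 9*(6*(-26))*(2 + 6*(-26))/(-5 + 9*(6*(-26)))) = √(0 + 9*(-156)*(2 - 156)/(-5 + 9*(-156))) = √(0 + 9*(-156)*(-154)/(-5 - 1404)) = √(0 + 9*(-156)*(-154)/(-1409)) = √(0 + 9*(-156)*(-1/1409)*(-154)) = √(0 - 216216/1409) = √(-216216/1409) = 6*I*√8462454/1409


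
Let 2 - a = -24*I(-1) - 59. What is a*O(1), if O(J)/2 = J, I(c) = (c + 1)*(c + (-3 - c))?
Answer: 122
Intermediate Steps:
I(c) = -3 - 3*c (I(c) = (1 + c)*(-3) = -3 - 3*c)
O(J) = 2*J
a = 61 (a = 2 - (-24*(-3 - 3*(-1)) - 59) = 2 - (-24*(-3 + 3) - 59) = 2 - (-24*0 - 59) = 2 - (0 - 59) = 2 - 1*(-59) = 2 + 59 = 61)
a*O(1) = 61*(2*1) = 61*2 = 122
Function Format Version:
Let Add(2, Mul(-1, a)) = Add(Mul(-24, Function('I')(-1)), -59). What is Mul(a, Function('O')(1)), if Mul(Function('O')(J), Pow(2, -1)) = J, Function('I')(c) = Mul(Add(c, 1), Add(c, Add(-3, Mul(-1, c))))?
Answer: 122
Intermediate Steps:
Function('I')(c) = Add(-3, Mul(-3, c)) (Function('I')(c) = Mul(Add(1, c), -3) = Add(-3, Mul(-3, c)))
Function('O')(J) = Mul(2, J)
a = 61 (a = Add(2, Mul(-1, Add(Mul(-24, Add(-3, Mul(-3, -1))), -59))) = Add(2, Mul(-1, Add(Mul(-24, Add(-3, 3)), -59))) = Add(2, Mul(-1, Add(Mul(-24, 0), -59))) = Add(2, Mul(-1, Add(0, -59))) = Add(2, Mul(-1, -59)) = Add(2, 59) = 61)
Mul(a, Function('O')(1)) = Mul(61, Mul(2, 1)) = Mul(61, 2) = 122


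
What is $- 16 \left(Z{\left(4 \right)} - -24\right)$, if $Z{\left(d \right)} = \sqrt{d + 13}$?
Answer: $-384 - 16 \sqrt{17} \approx -449.97$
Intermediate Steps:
$Z{\left(d \right)} = \sqrt{13 + d}$
$- 16 \left(Z{\left(4 \right)} - -24\right) = - 16 \left(\sqrt{13 + 4} - -24\right) = - 16 \left(\sqrt{17} + 24\right) = - 16 \left(24 + \sqrt{17}\right) = -384 - 16 \sqrt{17}$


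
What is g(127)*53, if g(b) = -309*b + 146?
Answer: -2072141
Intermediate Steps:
g(b) = 146 - 309*b
g(127)*53 = (146 - 309*127)*53 = (146 - 39243)*53 = -39097*53 = -2072141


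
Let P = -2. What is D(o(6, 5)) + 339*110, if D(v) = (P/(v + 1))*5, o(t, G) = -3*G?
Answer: 261035/7 ≈ 37291.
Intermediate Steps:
D(v) = -10/(1 + v) (D(v) = -2/(v + 1)*5 = -2/(1 + v)*5 = -10/(1 + v))
D(o(6, 5)) + 339*110 = -10/(1 - 3*5) + 339*110 = -10/(1 - 15) + 37290 = -10/(-14) + 37290 = -10*(-1/14) + 37290 = 5/7 + 37290 = 261035/7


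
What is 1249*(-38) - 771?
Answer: -48233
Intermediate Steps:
1249*(-38) - 771 = -47462 - 771 = -48233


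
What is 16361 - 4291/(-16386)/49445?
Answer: 13255776607261/810205770 ≈ 16361.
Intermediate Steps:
16361 - 4291/(-16386)/49445 = 16361 - 4291*(-1/16386)/49445 = 16361 - (-4291)/(16386*49445) = 16361 - 1*(-4291/810205770) = 16361 + 4291/810205770 = 13255776607261/810205770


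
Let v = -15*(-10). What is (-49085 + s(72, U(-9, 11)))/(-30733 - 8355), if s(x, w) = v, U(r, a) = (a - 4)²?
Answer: 48935/39088 ≈ 1.2519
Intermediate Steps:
U(r, a) = (-4 + a)²
v = 150
s(x, w) = 150
(-49085 + s(72, U(-9, 11)))/(-30733 - 8355) = (-49085 + 150)/(-30733 - 8355) = -48935/(-39088) = -48935*(-1/39088) = 48935/39088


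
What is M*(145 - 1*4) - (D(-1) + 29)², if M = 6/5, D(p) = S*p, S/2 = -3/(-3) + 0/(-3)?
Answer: -2799/5 ≈ -559.80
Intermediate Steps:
S = 2 (S = 2*(-3/(-3) + 0/(-3)) = 2*(-3*(-⅓) + 0*(-⅓)) = 2*(1 + 0) = 2*1 = 2)
D(p) = 2*p
M = 6/5 (M = 6*(⅕) = 6/5 ≈ 1.2000)
M*(145 - 1*4) - (D(-1) + 29)² = 6*(145 - 1*4)/5 - (2*(-1) + 29)² = 6*(145 - 4)/5 - (-2 + 29)² = (6/5)*141 - 1*27² = 846/5 - 1*729 = 846/5 - 729 = -2799/5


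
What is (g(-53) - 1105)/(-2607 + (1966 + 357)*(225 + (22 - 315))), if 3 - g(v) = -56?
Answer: 1046/160571 ≈ 0.0065143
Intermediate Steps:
g(v) = 59 (g(v) = 3 - 1*(-56) = 3 + 56 = 59)
(g(-53) - 1105)/(-2607 + (1966 + 357)*(225 + (22 - 315))) = (59 - 1105)/(-2607 + (1966 + 357)*(225 + (22 - 315))) = -1046/(-2607 + 2323*(225 - 293)) = -1046/(-2607 + 2323*(-68)) = -1046/(-2607 - 157964) = -1046/(-160571) = -1046*(-1/160571) = 1046/160571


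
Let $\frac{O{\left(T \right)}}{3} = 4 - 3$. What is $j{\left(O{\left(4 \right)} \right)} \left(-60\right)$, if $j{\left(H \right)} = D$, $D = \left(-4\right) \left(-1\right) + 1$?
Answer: $-300$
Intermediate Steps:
$O{\left(T \right)} = 3$ ($O{\left(T \right)} = 3 \left(4 - 3\right) = 3 \cdot 1 = 3$)
$D = 5$ ($D = 4 + 1 = 5$)
$j{\left(H \right)} = 5$
$j{\left(O{\left(4 \right)} \right)} \left(-60\right) = 5 \left(-60\right) = -300$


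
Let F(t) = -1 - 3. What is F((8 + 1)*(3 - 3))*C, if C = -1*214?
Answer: 856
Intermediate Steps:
C = -214
F(t) = -4
F((8 + 1)*(3 - 3))*C = -4*(-214) = 856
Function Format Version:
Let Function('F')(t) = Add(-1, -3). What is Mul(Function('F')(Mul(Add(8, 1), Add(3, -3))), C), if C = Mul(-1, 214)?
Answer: 856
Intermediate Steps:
C = -214
Function('F')(t) = -4
Mul(Function('F')(Mul(Add(8, 1), Add(3, -3))), C) = Mul(-4, -214) = 856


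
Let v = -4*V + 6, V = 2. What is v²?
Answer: 4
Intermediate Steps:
v = -2 (v = -4*2 + 6 = -8 + 6 = -2)
v² = (-2)² = 4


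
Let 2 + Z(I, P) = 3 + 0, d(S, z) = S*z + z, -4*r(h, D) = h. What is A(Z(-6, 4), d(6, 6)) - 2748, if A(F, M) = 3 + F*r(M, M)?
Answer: -5511/2 ≈ -2755.5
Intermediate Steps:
r(h, D) = -h/4
d(S, z) = z + S*z
Z(I, P) = 1 (Z(I, P) = -2 + (3 + 0) = -2 + 3 = 1)
A(F, M) = 3 - F*M/4 (A(F, M) = 3 + F*(-M/4) = 3 - F*M/4)
A(Z(-6, 4), d(6, 6)) - 2748 = (3 - ¼*1*6*(1 + 6)) - 2748 = (3 - ¼*1*6*7) - 2748 = (3 - ¼*1*42) - 2748 = (3 - 21/2) - 2748 = -15/2 - 2748 = -5511/2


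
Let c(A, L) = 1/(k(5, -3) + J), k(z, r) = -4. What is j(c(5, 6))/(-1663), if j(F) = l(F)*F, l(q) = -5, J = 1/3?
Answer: -15/18293 ≈ -0.00081999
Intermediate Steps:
J = ⅓ ≈ 0.33333
c(A, L) = -3/11 (c(A, L) = 1/(-4 + ⅓) = 1/(-11/3) = -3/11)
j(F) = -5*F
j(c(5, 6))/(-1663) = -5*(-3/11)/(-1663) = (15/11)*(-1/1663) = -15/18293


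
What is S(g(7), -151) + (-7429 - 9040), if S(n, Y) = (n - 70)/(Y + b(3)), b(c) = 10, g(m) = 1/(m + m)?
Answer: -32508827/1974 ≈ -16469.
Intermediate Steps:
g(m) = 1/(2*m)
S(n, Y) = (-70 + n)/(10 + Y) (S(n, Y) = (n - 70)/(Y + 10) = (-70 + n)/(10 + Y))
S(g(7), -151) + (-7429 - 9040) = (-70 + (½)/7)/(10 - 151) + (-7429 - 9040) = (-70 + (½)*(⅐))/(-141) - 16469 = -(-70 + 1/14)/141 - 16469 = -1/141*(-979/14) - 16469 = 979/1974 - 16469 = -32508827/1974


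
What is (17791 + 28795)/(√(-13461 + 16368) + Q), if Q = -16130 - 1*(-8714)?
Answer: -38386864/6110461 - 46586*√323/18331383 ≈ -6.3278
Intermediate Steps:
Q = -7416 (Q = -16130 + 8714 = -7416)
(17791 + 28795)/(√(-13461 + 16368) + Q) = (17791 + 28795)/(√(-13461 + 16368) - 7416) = 46586/(√2907 - 7416) = 46586/(3*√323 - 7416) = 46586/(-7416 + 3*√323)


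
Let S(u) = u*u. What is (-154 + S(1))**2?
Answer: 23409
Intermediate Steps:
S(u) = u**2
(-154 + S(1))**2 = (-154 + 1**2)**2 = (-154 + 1)**2 = (-153)**2 = 23409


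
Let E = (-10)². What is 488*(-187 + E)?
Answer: -42456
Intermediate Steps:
E = 100
488*(-187 + E) = 488*(-187 + 100) = 488*(-87) = -42456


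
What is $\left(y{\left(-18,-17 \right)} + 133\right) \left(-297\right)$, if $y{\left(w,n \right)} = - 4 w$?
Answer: $-60885$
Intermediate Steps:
$\left(y{\left(-18,-17 \right)} + 133\right) \left(-297\right) = \left(\left(-4\right) \left(-18\right) + 133\right) \left(-297\right) = \left(72 + 133\right) \left(-297\right) = 205 \left(-297\right) = -60885$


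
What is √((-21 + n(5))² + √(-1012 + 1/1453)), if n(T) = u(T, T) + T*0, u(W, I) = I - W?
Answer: √(931043169 + 1453*I*√2136542055)/1453 ≈ 21.014 + 0.75694*I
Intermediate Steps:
n(T) = 0 (n(T) = (T - T) + T*0 = 0 + 0 = 0)
√((-21 + n(5))² + √(-1012 + 1/1453)) = √((-21 + 0)² + √(-1012 + 1/1453)) = √((-21)² + √(-1012 + 1/1453)) = √(441 + √(-1470435/1453)) = √(441 + I*√2136542055/1453)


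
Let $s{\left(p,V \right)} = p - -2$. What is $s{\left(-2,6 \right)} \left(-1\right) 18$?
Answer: $0$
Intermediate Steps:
$s{\left(p,V \right)} = 2 + p$ ($s{\left(p,V \right)} = p + 2 = 2 + p$)
$s{\left(-2,6 \right)} \left(-1\right) 18 = \left(2 - 2\right) \left(-1\right) 18 = 0 \left(-1\right) 18 = 0 \cdot 18 = 0$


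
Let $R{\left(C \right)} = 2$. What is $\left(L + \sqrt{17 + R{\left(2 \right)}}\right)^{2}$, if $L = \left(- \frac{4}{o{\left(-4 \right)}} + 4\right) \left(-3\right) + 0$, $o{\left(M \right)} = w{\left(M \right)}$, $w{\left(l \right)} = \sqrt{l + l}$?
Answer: $\left(-12 + \sqrt{19} - 3 i \sqrt{2}\right)^{2} \approx 40.386 + 64.837 i$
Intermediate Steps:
$w{\left(l \right)} = \sqrt{2} \sqrt{l}$ ($w{\left(l \right)} = \sqrt{2 l} = \sqrt{2} \sqrt{l}$)
$o{\left(M \right)} = \sqrt{2} \sqrt{M}$
$L = -12 - 3 i \sqrt{2}$ ($L = \left(- \frac{4}{\sqrt{2} \sqrt{-4}} + 4\right) \left(-3\right) + 0 = \left(- \frac{4}{\sqrt{2} \cdot 2 i} + 4\right) \left(-3\right) + 0 = \left(- \frac{4}{2 i \sqrt{2}} + 4\right) \left(-3\right) + 0 = \left(- 4 \left(- \frac{i \sqrt{2}}{4}\right) + 4\right) \left(-3\right) + 0 = \left(i \sqrt{2} + 4\right) \left(-3\right) + 0 = \left(4 + i \sqrt{2}\right) \left(-3\right) + 0 = \left(-12 - 3 i \sqrt{2}\right) + 0 = -12 - 3 i \sqrt{2} \approx -12.0 - 4.2426 i$)
$\left(L + \sqrt{17 + R{\left(2 \right)}}\right)^{2} = \left(\left(-12 - 3 i \sqrt{2}\right) + \sqrt{17 + 2}\right)^{2} = \left(\left(-12 - 3 i \sqrt{2}\right) + \sqrt{19}\right)^{2} = \left(-12 + \sqrt{19} - 3 i \sqrt{2}\right)^{2}$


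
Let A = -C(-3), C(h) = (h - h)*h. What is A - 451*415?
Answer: -187165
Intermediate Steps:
C(h) = 0 (C(h) = 0*h = 0)
A = 0 (A = -1*0 = 0)
A - 451*415 = 0 - 451*415 = 0 - 187165 = -187165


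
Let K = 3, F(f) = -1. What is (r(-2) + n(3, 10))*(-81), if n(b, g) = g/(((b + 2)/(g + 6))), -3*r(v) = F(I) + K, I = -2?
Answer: -2538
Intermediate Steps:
r(v) = -2/3 (r(v) = -(-1 + 3)/3 = -1/3*2 = -2/3)
n(b, g) = g*(6 + g)/(2 + b) (n(b, g) = g/(((2 + b)/(6 + g))) = g*((6 + g)/(2 + b)) = g*(6 + g)/(2 + b))
(r(-2) + n(3, 10))*(-81) = (-2/3 + 10*(6 + 10)/(2 + 3))*(-81) = (-2/3 + 10*16/5)*(-81) = (-2/3 + 10*(1/5)*16)*(-81) = (-2/3 + 32)*(-81) = (94/3)*(-81) = -2538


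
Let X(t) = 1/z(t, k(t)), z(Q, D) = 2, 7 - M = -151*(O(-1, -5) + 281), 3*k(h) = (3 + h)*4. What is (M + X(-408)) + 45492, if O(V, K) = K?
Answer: 174351/2 ≈ 87176.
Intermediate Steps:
k(h) = 4 + 4*h/3 (k(h) = ((3 + h)*4)/3 = (12 + 4*h)/3 = 4 + 4*h/3)
M = 41683 (M = 7 - (-151)*(-5 + 281) = 7 - (-151)*276 = 7 - 1*(-41676) = 7 + 41676 = 41683)
X(t) = ½ (X(t) = 1/2 = ½)
(M + X(-408)) + 45492 = (41683 + ½) + 45492 = 83367/2 + 45492 = 174351/2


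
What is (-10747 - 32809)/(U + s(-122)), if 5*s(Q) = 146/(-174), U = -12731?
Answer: 9473430/2769029 ≈ 3.4212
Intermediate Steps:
s(Q) = -73/435 (s(Q) = (146/(-174))/5 = (146*(-1/174))/5 = (⅕)*(-73/87) = -73/435)
(-10747 - 32809)/(U + s(-122)) = (-10747 - 32809)/(-12731 - 73/435) = -43556/(-5538058/435) = -43556*(-435/5538058) = 9473430/2769029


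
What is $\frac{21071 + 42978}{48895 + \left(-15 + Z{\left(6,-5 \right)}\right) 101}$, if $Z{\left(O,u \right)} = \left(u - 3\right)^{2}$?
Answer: $\frac{64049}{53844} \approx 1.1895$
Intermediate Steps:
$Z{\left(O,u \right)} = \left(-3 + u\right)^{2}$
$\frac{21071 + 42978}{48895 + \left(-15 + Z{\left(6,-5 \right)}\right) 101} = \frac{21071 + 42978}{48895 + \left(-15 + \left(-3 - 5\right)^{2}\right) 101} = \frac{64049}{48895 + \left(-15 + \left(-8\right)^{2}\right) 101} = \frac{64049}{48895 + \left(-15 + 64\right) 101} = \frac{64049}{48895 + 49 \cdot 101} = \frac{64049}{48895 + 4949} = \frac{64049}{53844}$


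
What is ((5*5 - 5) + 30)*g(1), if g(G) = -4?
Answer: -200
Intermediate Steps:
((5*5 - 5) + 30)*g(1) = ((5*5 - 5) + 30)*(-4) = ((25 - 5) + 30)*(-4) = (20 + 30)*(-4) = 50*(-4) = -200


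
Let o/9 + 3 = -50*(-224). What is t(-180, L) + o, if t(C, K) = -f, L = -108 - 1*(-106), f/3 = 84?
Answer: 100521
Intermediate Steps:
o = 100773 (o = -27 + 9*(-50*(-224)) = -27 + 9*11200 = -27 + 100800 = 100773)
f = 252 (f = 3*84 = 252)
L = -2 (L = -108 + 106 = -2)
t(C, K) = -252 (t(C, K) = -1*252 = -252)
t(-180, L) + o = -252 + 100773 = 100521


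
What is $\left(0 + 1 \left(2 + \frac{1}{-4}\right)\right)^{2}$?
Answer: $\frac{49}{16} \approx 3.0625$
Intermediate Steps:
$\left(0 + 1 \left(2 + \frac{1}{-4}\right)\right)^{2} = \left(0 + 1 \left(2 - \frac{1}{4}\right)\right)^{2} = \left(0 + 1 \cdot \frac{7}{4}\right)^{2} = \left(0 + \frac{7}{4}\right)^{2} = \left(\frac{7}{4}\right)^{2} = \frac{49}{16}$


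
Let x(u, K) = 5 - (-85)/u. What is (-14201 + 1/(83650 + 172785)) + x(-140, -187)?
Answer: -101934194647/7180180 ≈ -14197.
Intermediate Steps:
x(u, K) = 5 + 85/u
(-14201 + 1/(83650 + 172785)) + x(-140, -187) = (-14201 + 1/(83650 + 172785)) + (5 + 85/(-140)) = (-14201 + 1/256435) + (5 + 85*(-1/140)) = (-14201 + 1/256435) + (5 - 17/28) = -3641633434/256435 + 123/28 = -101934194647/7180180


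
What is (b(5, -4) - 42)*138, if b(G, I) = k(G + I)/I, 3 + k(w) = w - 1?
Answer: -11385/2 ≈ -5692.5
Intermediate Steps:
k(w) = -4 + w (k(w) = -3 + (w - 1) = -3 + (-1 + w) = -4 + w)
b(G, I) = (-4 + G + I)/I (b(G, I) = (-4 + (G + I))/I = (-4 + G + I)/I)
(b(5, -4) - 42)*138 = ((-4 + 5 - 4)/(-4) - 42)*138 = (-1/4*(-3) - 42)*138 = (3/4 - 42)*138 = -165/4*138 = -11385/2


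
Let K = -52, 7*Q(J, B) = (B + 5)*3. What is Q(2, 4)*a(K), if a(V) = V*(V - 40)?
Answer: 129168/7 ≈ 18453.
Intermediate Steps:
Q(J, B) = 15/7 + 3*B/7 (Q(J, B) = ((B + 5)*3)/7 = ((5 + B)*3)/7 = (15 + 3*B)/7 = 15/7 + 3*B/7)
a(V) = V*(-40 + V)
Q(2, 4)*a(K) = (15/7 + (3/7)*4)*(-52*(-40 - 52)) = (15/7 + 12/7)*(-52*(-92)) = (27/7)*4784 = 129168/7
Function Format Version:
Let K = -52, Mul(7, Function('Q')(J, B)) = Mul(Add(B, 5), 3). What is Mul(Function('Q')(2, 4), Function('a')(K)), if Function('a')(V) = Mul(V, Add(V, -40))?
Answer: Rational(129168, 7) ≈ 18453.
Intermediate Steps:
Function('Q')(J, B) = Add(Rational(15, 7), Mul(Rational(3, 7), B)) (Function('Q')(J, B) = Mul(Rational(1, 7), Mul(Add(B, 5), 3)) = Mul(Rational(1, 7), Mul(Add(5, B), 3)) = Mul(Rational(1, 7), Add(15, Mul(3, B))) = Add(Rational(15, 7), Mul(Rational(3, 7), B)))
Function('a')(V) = Mul(V, Add(-40, V))
Mul(Function('Q')(2, 4), Function('a')(K)) = Mul(Add(Rational(15, 7), Mul(Rational(3, 7), 4)), Mul(-52, Add(-40, -52))) = Mul(Add(Rational(15, 7), Rational(12, 7)), Mul(-52, -92)) = Mul(Rational(27, 7), 4784) = Rational(129168, 7)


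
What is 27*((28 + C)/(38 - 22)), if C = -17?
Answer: 297/16 ≈ 18.563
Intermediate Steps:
27*((28 + C)/(38 - 22)) = 27*((28 - 17)/(38 - 22)) = 27*(11/16) = 297/16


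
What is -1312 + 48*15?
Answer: -592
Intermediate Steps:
-1312 + 48*15 = -1312 + 720 = -592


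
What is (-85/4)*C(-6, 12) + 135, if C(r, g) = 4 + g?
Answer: -205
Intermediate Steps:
(-85/4)*C(-6, 12) + 135 = (-85/4)*(4 + 12) + 135 = -85*¼*16 + 135 = -85/4*16 + 135 = -340 + 135 = -205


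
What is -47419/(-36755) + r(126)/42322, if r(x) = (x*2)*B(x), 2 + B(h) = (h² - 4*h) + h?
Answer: 10395346277/111110365 ≈ 93.559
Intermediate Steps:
B(h) = -2 + h² - 3*h (B(h) = -2 + ((h² - 4*h) + h) = -2 + (h² - 3*h) = -2 + h² - 3*h)
r(x) = 2*x*(-2 + x² - 3*x) (r(x) = (x*2)*(-2 + x² - 3*x) = (2*x)*(-2 + x² - 3*x) = 2*x*(-2 + x² - 3*x))
-47419/(-36755) + r(126)/42322 = -47419/(-36755) + (2*126*(-2 + 126² - 3*126))/42322 = -47419*(-1/36755) + (2*126*(-2 + 15876 - 378))*(1/42322) = 47419/36755 + (2*126*15496)*(1/42322) = 47419/36755 + 3904992*(1/42322) = 47419/36755 + 278928/3023 = 10395346277/111110365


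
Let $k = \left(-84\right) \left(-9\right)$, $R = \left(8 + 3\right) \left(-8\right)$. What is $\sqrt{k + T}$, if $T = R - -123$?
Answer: $\sqrt{791} \approx 28.125$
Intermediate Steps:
$R = -88$ ($R = 11 \left(-8\right) = -88$)
$k = 756$
$T = 35$ ($T = -88 - -123 = -88 + 123 = 35$)
$\sqrt{k + T} = \sqrt{756 + 35} = \sqrt{791}$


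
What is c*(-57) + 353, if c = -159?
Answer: 9416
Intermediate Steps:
c*(-57) + 353 = -159*(-57) + 353 = 9063 + 353 = 9416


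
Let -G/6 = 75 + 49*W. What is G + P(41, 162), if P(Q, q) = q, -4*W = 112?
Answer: 7944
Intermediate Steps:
W = -28 (W = -¼*112 = -28)
G = 7782 (G = -6*(75 + 49*(-28)) = -6*(75 - 1372) = -6*(-1297) = 7782)
G + P(41, 162) = 7782 + 162 = 7944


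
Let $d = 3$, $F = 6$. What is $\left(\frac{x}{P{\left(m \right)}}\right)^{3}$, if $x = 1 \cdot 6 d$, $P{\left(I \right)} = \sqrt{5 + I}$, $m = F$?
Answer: $\frac{5832 \sqrt{11}}{121} \approx 159.86$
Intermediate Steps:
$m = 6$
$x = 18$ ($x = 1 \cdot 6 \cdot 3 = 6 \cdot 3 = 18$)
$\left(\frac{x}{P{\left(m \right)}}\right)^{3} = \left(\frac{18}{\sqrt{5 + 6}}\right)^{3} = \left(\frac{18}{\sqrt{11}}\right)^{3} = \left(18 \frac{\sqrt{11}}{11}\right)^{3} = \left(\frac{18 \sqrt{11}}{11}\right)^{3} = \frac{5832 \sqrt{11}}{121}$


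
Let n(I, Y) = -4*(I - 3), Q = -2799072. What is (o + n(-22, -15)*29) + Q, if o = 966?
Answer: -2795206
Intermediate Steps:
n(I, Y) = 12 - 4*I (n(I, Y) = -4*(-3 + I) = 12 - 4*I)
(o + n(-22, -15)*29) + Q = (966 + (12 - 4*(-22))*29) - 2799072 = (966 + (12 + 88)*29) - 2799072 = (966 + 100*29) - 2799072 = (966 + 2900) - 2799072 = 3866 - 2799072 = -2795206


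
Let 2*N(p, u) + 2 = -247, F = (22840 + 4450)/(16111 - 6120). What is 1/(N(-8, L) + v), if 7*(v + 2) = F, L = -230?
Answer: -139874/17639481 ≈ -0.0079296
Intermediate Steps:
F = 27290/9991 ≈ 2.7315
v = -112584/69937 (v = -2 + (1/7)*(27290/9991) = -2 + 27290/69937 = -112584/69937 ≈ -1.6098)
N(p, u) = -249/2 (N(p, u) = -1 + (1/2)*(-247) = -1 - 247/2 = -249/2)
1/(N(-8, L) + v) = 1/(-249/2 - 112584/69937) = 1/(-17639481/139874) = -139874/17639481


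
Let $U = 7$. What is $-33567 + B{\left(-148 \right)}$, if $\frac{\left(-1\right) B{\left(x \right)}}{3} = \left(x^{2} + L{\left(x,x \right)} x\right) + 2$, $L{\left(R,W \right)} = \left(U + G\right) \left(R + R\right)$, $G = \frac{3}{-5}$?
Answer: $- \frac{4701993}{5} \approx -9.404 \cdot 10^{5}$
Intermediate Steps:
$G = - \frac{3}{5}$ ($G = 3 \left(- \frac{1}{5}\right) = - \frac{3}{5} \approx -0.6$)
$L{\left(R,W \right)} = \frac{64 R}{5}$ ($L{\left(R,W \right)} = \left(7 - \frac{3}{5}\right) \left(R + R\right) = \frac{32 \cdot 2 R}{5} = \frac{64 R}{5}$)
$B{\left(x \right)} = -6 - \frac{207 x^{2}}{5}$ ($B{\left(x \right)} = - 3 \left(\left(x^{2} + \frac{64 x}{5} x\right) + 2\right) = - 3 \left(\left(x^{2} + \frac{64 x^{2}}{5}\right) + 2\right) = - 3 \left(\frac{69 x^{2}}{5} + 2\right) = - 3 \left(2 + \frac{69 x^{2}}{5}\right) = -6 - \frac{207 x^{2}}{5}$)
$-33567 + B{\left(-148 \right)} = -33567 - \left(6 + \frac{207 \left(-148\right)^{2}}{5}\right) = -33567 - \frac{4534158}{5} = - \frac{4701993}{5}$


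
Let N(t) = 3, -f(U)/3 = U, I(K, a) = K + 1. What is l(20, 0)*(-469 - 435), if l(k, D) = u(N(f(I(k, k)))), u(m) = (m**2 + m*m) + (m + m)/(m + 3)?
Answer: -17176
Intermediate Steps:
I(K, a) = 1 + K
f(U) = -3*U
u(m) = 2*m**2 + 2*m/(3 + m) (u(m) = (m**2 + m**2) + (2*m)/(3 + m) = 2*m**2 + 2*m/(3 + m))
l(k, D) = 19 (l(k, D) = 2*3*(1 + 3**2 + 3*3)/(3 + 3) = 2*3*(1 + 9 + 9)/6 = 2*3*(1/6)*19 = 19)
l(20, 0)*(-469 - 435) = 19*(-469 - 435) = 19*(-904) = -17176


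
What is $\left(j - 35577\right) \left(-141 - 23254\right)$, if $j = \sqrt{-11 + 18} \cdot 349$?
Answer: $832323915 - 8164855 \sqrt{7} \approx 8.1072 \cdot 10^{8}$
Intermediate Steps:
$j = 349 \sqrt{7}$ ($j = \sqrt{7} \cdot 349 = 349 \sqrt{7} \approx 923.37$)
$\left(j - 35577\right) \left(-141 - 23254\right) = \left(349 \sqrt{7} - 35577\right) \left(-141 - 23254\right) = \left(-35577 + 349 \sqrt{7}\right) \left(-23395\right) = 832323915 - 8164855 \sqrt{7}$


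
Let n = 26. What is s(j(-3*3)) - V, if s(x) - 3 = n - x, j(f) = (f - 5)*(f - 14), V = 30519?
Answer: -30812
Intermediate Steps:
j(f) = (-14 + f)*(-5 + f) (j(f) = (-5 + f)*(-14 + f) = (-14 + f)*(-5 + f))
s(x) = 29 - x (s(x) = 3 + (26 - x) = 29 - x)
s(j(-3*3)) - V = (29 - (70 + (-3*3)² - (-57)*3)) - 1*30519 = (29 - (70 + (-9)² - 19*(-9))) - 30519 = (29 - (70 + 81 + 171)) - 30519 = (29 - 1*322) - 30519 = (29 - 322) - 30519 = -293 - 30519 = -30812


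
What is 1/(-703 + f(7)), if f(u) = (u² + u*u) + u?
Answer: -1/598 ≈ -0.0016722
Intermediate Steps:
f(u) = u + 2*u² (f(u) = (u² + u²) + u = 2*u² + u = u + 2*u²)
1/(-703 + f(7)) = 1/(-703 + 7*(1 + 2*7)) = 1/(-703 + 7*(1 + 14)) = 1/(-703 + 7*15) = 1/(-703 + 105) = 1/(-598) = -1/598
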